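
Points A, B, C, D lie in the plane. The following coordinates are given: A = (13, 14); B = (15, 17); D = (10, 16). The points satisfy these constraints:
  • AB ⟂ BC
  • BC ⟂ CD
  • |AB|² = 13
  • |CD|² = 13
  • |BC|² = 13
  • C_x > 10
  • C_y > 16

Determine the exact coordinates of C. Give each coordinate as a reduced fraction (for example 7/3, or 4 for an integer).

C = (12, 19)

1. C_x = 12  [[AB ⟂ BC ⇒ 2x+3y-81=0] ∩ [|C−(10, 16)|²=13]]
2. C_y = 19  [[AB ⟂ BC ⇒ 2x+3y-81=0] ∩ [|C−(10, 16)|²=13]]
   so C = (12, 19)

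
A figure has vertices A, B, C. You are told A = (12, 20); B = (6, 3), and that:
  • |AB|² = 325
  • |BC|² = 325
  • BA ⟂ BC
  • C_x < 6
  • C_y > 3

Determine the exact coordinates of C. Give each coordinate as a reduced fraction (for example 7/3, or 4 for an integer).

1. C_x = -11  [[BA ⟂ BC ⇒ 6x+17y-87=0] ∩ [|C−(6, 3)|²=325]]
2. C_y = 9  [[BA ⟂ BC ⇒ 6x+17y-87=0] ∩ [|C−(6, 3)|²=325]]
   so C = (-11, 9)

C = (-11, 9)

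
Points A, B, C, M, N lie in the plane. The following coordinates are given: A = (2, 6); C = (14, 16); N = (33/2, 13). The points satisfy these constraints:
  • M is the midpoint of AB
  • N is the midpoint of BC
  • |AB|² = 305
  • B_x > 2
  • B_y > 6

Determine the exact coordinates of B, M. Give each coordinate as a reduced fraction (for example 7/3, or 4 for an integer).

B = (19, 10)
M = (21/2, 8)

1. B_x = 19  [B = 2·N−C = 2·(33/2, 13)−(14, 16)]
2. B_y = 10  [B = 2·N−C = 2·(33/2, 13)−(14, 16)]
   so B = (19, 10)
3. M_x = 21/2  [2·M = A+B = (2, 6)+(19, 10)]
4. M_y = 8  [2·M = A+B = (2, 6)+(19, 10)]
   so M = (21/2, 8)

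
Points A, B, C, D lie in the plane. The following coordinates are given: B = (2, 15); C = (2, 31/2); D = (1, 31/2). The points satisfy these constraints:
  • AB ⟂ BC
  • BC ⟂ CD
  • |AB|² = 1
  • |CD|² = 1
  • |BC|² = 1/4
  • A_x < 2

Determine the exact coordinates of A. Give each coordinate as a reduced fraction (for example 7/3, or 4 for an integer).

A = (1, 15)

1. A_x = 1  [[AB ⟂ BC ⇒ -1/2y+15/2=0] ∩ [|A−(2, 15)|²=1]]
2. A_y = 15  [[AB ⟂ BC ⇒ -1/2y+15/2=0] ∩ [|A−(2, 15)|²=1]]
   so A = (1, 15)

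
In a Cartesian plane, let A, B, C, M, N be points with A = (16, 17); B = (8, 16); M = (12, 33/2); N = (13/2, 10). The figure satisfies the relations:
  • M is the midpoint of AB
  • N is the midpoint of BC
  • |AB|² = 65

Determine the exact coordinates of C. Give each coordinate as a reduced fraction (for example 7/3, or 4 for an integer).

C = (5, 4)

1. C_x = 5  [C = 2·N−B = 2·(13/2, 10)−(8, 16)]
2. C_y = 4  [C = 2·N−B = 2·(13/2, 10)−(8, 16)]
   so C = (5, 4)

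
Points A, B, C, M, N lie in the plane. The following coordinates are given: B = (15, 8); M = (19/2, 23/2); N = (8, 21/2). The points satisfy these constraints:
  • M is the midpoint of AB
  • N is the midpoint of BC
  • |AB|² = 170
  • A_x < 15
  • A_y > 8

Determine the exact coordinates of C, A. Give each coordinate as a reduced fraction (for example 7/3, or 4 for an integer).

C = (1, 13)
A = (4, 15)

1. A_x = 4  [A = 2·M−B = 2·(19/2, 23/2)−(15, 8)]
2. A_y = 15  [A = 2·M−B = 2·(19/2, 23/2)−(15, 8)]
   so A = (4, 15)
3. C_x = 1  [C = 2·N−B = 2·(8, 21/2)−(15, 8)]
4. C_y = 13  [C = 2·N−B = 2·(8, 21/2)−(15, 8)]
   so C = (1, 13)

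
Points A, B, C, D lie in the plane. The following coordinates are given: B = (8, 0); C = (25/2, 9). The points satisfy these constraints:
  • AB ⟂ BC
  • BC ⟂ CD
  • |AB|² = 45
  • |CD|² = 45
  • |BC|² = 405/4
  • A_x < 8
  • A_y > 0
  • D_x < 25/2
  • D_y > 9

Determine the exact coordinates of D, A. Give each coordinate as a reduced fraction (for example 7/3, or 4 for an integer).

D = (13/2, 12)
A = (2, 3)

1. D_x = 13/2  [[BC ⟂ CD ⇒ 9/2x+9y-549/4=0] ∩ [|D−(25/2, 9)|²=45]]
2. D_y = 12  [[BC ⟂ CD ⇒ 9/2x+9y-549/4=0] ∩ [|D−(25/2, 9)|²=45]]
   so D = (13/2, 12)
3. A_x = 2  [[AB ⟂ BC ⇒ -9/2x-9y+36=0] ∩ [|A−(8, 0)|²=45]]
4. A_y = 3  [[AB ⟂ BC ⇒ -9/2x-9y+36=0] ∩ [|A−(8, 0)|²=45]]
   so A = (2, 3)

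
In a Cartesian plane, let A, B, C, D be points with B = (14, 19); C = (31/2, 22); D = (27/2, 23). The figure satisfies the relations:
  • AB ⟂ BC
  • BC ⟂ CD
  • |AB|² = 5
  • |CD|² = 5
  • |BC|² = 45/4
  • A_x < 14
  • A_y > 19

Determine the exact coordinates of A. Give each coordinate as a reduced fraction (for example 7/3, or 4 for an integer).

A = (12, 20)

1. A_x = 12  [[AB ⟂ BC ⇒ -3/2x-3y+78=0] ∩ [|A−(14, 19)|²=5]]
2. A_y = 20  [[AB ⟂ BC ⇒ -3/2x-3y+78=0] ∩ [|A−(14, 19)|²=5]]
   so A = (12, 20)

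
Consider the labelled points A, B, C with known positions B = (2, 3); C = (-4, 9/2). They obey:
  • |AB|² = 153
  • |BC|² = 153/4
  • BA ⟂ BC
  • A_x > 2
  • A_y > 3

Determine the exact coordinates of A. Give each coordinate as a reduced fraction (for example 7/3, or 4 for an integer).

A = (5, 15)

1. A_x = 5  [[BA ⟂ BC ⇒ -6x+3/2y+15/2=0] ∩ [|A−(2, 3)|²=153]]
2. A_y = 15  [[BA ⟂ BC ⇒ -6x+3/2y+15/2=0] ∩ [|A−(2, 3)|²=153]]
   so A = (5, 15)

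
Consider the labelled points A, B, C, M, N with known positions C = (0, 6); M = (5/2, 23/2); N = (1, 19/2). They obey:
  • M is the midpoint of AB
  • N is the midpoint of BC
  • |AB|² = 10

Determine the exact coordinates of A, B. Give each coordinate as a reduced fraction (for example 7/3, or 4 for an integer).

1. B_x = 2  [B = 2·N−C = 2·(1, 19/2)−(0, 6)]
2. B_y = 13  [B = 2·N−C = 2·(1, 19/2)−(0, 6)]
   so B = (2, 13)
3. A_x = 3  [A = 2·M−B = 2·(5/2, 23/2)−(2, 13)]
4. A_y = 10  [A = 2·M−B = 2·(5/2, 23/2)−(2, 13)]
   so A = (3, 10)

A = (3, 10)
B = (2, 13)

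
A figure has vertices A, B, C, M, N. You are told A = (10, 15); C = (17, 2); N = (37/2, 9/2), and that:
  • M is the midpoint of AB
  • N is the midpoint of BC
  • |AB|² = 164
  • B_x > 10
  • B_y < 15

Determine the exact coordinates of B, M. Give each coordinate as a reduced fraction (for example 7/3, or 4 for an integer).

1. B_x = 20  [B = 2·N−C = 2·(37/2, 9/2)−(17, 2)]
2. B_y = 7  [B = 2·N−C = 2·(37/2, 9/2)−(17, 2)]
   so B = (20, 7)
3. M_x = 15  [2·M = A+B = (10, 15)+(20, 7)]
4. M_y = 11  [2·M = A+B = (10, 15)+(20, 7)]
   so M = (15, 11)

B = (20, 7)
M = (15, 11)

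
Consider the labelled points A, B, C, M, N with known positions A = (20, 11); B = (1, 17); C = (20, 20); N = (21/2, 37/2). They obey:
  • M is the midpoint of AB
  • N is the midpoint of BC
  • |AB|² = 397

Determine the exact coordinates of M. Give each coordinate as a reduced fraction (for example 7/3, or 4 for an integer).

1. M_x = 21/2  [2·M = A+B = (20, 11)+(1, 17)]
2. M_y = 14  [2·M = A+B = (20, 11)+(1, 17)]
   so M = (21/2, 14)

M = (21/2, 14)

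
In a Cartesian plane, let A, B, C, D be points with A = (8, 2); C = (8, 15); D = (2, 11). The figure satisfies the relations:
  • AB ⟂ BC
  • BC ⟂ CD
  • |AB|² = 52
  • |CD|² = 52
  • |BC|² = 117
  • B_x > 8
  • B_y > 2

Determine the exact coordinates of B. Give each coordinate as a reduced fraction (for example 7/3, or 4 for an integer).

1. B_x = 14  [[BC ⟂ CD ⇒ 6x+4y-108=0] ∩ [|B−(8, 2)|²=52]]
2. B_y = 6  [[BC ⟂ CD ⇒ 6x+4y-108=0] ∩ [|B−(8, 2)|²=52]]
   so B = (14, 6)

B = (14, 6)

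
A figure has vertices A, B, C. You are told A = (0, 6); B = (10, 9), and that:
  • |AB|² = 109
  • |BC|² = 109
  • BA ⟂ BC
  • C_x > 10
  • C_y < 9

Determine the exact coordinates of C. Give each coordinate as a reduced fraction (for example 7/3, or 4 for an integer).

C = (13, -1)

1. C_x = 13  [[BA ⟂ BC ⇒ -10x-3y+127=0] ∩ [|C−(10, 9)|²=109]]
2. C_y = -1  [[BA ⟂ BC ⇒ -10x-3y+127=0] ∩ [|C−(10, 9)|²=109]]
   so C = (13, -1)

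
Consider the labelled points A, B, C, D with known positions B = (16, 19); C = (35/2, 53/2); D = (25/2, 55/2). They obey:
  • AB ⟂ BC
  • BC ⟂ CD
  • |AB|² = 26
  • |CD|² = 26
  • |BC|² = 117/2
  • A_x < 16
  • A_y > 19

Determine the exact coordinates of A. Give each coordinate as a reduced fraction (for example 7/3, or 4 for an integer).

A = (11, 20)

1. A_x = 11  [[AB ⟂ BC ⇒ -3/2x-15/2y+333/2=0] ∩ [|A−(16, 19)|²=26]]
2. A_y = 20  [[AB ⟂ BC ⇒ -3/2x-15/2y+333/2=0] ∩ [|A−(16, 19)|²=26]]
   so A = (11, 20)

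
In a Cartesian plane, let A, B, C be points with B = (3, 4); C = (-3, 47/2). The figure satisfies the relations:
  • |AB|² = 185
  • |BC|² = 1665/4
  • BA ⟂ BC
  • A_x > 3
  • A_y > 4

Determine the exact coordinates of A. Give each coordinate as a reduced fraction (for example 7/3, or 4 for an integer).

A = (16, 8)

1. A_x = 16  [[BA ⟂ BC ⇒ -6x+39/2y-60=0] ∩ [|A−(3, 4)|²=185]]
2. A_y = 8  [[BA ⟂ BC ⇒ -6x+39/2y-60=0] ∩ [|A−(3, 4)|²=185]]
   so A = (16, 8)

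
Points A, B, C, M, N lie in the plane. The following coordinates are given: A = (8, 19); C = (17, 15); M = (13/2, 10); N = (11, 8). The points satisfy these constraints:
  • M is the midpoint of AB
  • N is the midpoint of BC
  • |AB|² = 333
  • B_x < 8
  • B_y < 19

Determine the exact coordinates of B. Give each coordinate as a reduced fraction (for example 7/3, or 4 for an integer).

B = (5, 1)

1. B_x = 5  [B = 2·M−A = 2·(13/2, 10)−(8, 19)]
2. B_y = 1  [B = 2·M−A = 2·(13/2, 10)−(8, 19)]
   so B = (5, 1)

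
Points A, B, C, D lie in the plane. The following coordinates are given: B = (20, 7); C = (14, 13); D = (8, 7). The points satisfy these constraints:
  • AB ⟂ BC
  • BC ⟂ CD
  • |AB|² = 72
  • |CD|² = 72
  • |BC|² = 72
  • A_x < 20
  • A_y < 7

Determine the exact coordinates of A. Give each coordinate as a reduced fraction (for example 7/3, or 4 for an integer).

A = (14, 1)

1. A_x = 14  [[AB ⟂ BC ⇒ 6x-6y-78=0] ∩ [|A−(20, 7)|²=72]]
2. A_y = 1  [[AB ⟂ BC ⇒ 6x-6y-78=0] ∩ [|A−(20, 7)|²=72]]
   so A = (14, 1)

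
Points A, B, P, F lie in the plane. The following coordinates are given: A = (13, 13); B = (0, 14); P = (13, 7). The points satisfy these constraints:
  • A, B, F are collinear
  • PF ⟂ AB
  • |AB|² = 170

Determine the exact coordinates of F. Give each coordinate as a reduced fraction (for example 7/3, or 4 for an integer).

F = (1144/85, 1102/85)

1. F_x = 1144/85  [[A, B, F are collinear ⇒ -1x-13y+182=0] ∩ [PF ⟂ AB ⇒ -13x+1y+162=0]]
2. F_y = 1102/85  [[A, B, F are collinear ⇒ -1x-13y+182=0] ∩ [PF ⟂ AB ⇒ -13x+1y+162=0]]
   so F = (1144/85, 1102/85)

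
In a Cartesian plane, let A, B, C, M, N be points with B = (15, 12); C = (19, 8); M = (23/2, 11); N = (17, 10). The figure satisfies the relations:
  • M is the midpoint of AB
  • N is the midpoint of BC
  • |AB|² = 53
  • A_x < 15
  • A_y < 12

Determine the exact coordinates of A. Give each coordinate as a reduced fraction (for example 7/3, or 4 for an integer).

A = (8, 10)

1. A_x = 8  [A = 2·M−B = 2·(23/2, 11)−(15, 12)]
2. A_y = 10  [A = 2·M−B = 2·(23/2, 11)−(15, 12)]
   so A = (8, 10)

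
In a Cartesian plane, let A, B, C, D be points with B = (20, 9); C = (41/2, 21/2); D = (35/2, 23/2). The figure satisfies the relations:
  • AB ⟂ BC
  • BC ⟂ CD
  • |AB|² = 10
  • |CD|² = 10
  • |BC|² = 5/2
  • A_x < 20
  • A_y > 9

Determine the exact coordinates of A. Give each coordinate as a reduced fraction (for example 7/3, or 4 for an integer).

1. A_x = 17  [[AB ⟂ BC ⇒ -1/2x-3/2y+47/2=0] ∩ [|A−(20, 9)|²=10]]
2. A_y = 10  [[AB ⟂ BC ⇒ -1/2x-3/2y+47/2=0] ∩ [|A−(20, 9)|²=10]]
   so A = (17, 10)

A = (17, 10)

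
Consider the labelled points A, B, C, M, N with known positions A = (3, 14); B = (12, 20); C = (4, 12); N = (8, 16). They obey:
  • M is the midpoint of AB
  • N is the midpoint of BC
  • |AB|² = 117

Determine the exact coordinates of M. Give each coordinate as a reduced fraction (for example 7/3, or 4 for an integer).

1. M_x = 15/2  [2·M = A+B = (3, 14)+(12, 20)]
2. M_y = 17  [2·M = A+B = (3, 14)+(12, 20)]
   so M = (15/2, 17)

M = (15/2, 17)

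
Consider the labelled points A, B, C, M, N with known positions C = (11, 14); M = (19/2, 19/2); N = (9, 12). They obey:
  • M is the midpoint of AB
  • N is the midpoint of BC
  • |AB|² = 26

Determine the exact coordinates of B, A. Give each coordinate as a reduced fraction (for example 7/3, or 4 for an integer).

1. B_x = 7  [B = 2·N−C = 2·(9, 12)−(11, 14)]
2. B_y = 10  [B = 2·N−C = 2·(9, 12)−(11, 14)]
   so B = (7, 10)
3. A_x = 12  [A = 2·M−B = 2·(19/2, 19/2)−(7, 10)]
4. A_y = 9  [A = 2·M−B = 2·(19/2, 19/2)−(7, 10)]
   so A = (12, 9)

B = (7, 10)
A = (12, 9)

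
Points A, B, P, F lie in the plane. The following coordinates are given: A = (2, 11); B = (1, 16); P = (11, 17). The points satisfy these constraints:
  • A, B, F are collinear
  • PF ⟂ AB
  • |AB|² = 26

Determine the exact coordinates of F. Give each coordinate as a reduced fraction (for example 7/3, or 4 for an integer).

F = (31/26, 391/26)

1. F_x = 31/26  [[A, B, F are collinear ⇒ -5x-1y+21=0] ∩ [PF ⟂ AB ⇒ -1x+5y-74=0]]
2. F_y = 391/26  [[A, B, F are collinear ⇒ -5x-1y+21=0] ∩ [PF ⟂ AB ⇒ -1x+5y-74=0]]
   so F = (31/26, 391/26)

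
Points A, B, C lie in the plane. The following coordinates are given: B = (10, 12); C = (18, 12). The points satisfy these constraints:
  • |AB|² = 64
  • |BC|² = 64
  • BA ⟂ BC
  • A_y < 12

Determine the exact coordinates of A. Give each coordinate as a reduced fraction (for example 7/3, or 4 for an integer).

1. A_x = 10  [[BA ⟂ BC ⇒ 8x-80=0] ∩ [|A−(10, 12)|²=64]]
2. A_y = 4  [[BA ⟂ BC ⇒ 8x-80=0] ∩ [|A−(10, 12)|²=64]]
   so A = (10, 4)

A = (10, 4)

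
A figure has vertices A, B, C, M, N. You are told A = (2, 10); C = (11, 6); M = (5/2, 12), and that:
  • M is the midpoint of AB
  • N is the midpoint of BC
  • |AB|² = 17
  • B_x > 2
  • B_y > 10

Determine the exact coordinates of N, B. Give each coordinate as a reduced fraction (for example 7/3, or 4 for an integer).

1. B_x = 3  [B = 2·M−A = 2·(5/2, 12)−(2, 10)]
2. B_y = 14  [B = 2·M−A = 2·(5/2, 12)−(2, 10)]
   so B = (3, 14)
3. N_x = 7  [2·N = B+C = (3, 14)+(11, 6)]
4. N_y = 10  [2·N = B+C = (3, 14)+(11, 6)]
   so N = (7, 10)

N = (7, 10)
B = (3, 14)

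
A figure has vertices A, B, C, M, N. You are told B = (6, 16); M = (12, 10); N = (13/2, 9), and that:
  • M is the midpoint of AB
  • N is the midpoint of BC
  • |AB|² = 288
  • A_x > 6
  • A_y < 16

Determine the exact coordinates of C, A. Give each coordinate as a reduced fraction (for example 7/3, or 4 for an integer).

1. A_x = 18  [A = 2·M−B = 2·(12, 10)−(6, 16)]
2. A_y = 4  [A = 2·M−B = 2·(12, 10)−(6, 16)]
   so A = (18, 4)
3. C_x = 7  [C = 2·N−B = 2·(13/2, 9)−(6, 16)]
4. C_y = 2  [C = 2·N−B = 2·(13/2, 9)−(6, 16)]
   so C = (7, 2)

C = (7, 2)
A = (18, 4)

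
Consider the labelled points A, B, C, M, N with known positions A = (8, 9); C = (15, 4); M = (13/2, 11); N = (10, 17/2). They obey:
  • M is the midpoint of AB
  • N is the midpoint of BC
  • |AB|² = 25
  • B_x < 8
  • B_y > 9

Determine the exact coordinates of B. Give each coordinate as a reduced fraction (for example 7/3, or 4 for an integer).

B = (5, 13)

1. B_x = 5  [B = 2·M−A = 2·(13/2, 11)−(8, 9)]
2. B_y = 13  [B = 2·M−A = 2·(13/2, 11)−(8, 9)]
   so B = (5, 13)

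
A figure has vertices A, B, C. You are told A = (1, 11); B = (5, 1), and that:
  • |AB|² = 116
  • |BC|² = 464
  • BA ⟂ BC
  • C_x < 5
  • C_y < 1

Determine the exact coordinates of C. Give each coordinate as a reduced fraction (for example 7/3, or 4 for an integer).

1. C_x = -15  [[BA ⟂ BC ⇒ -4x+10y+10=0] ∩ [|C−(5, 1)|²=464]]
2. C_y = -7  [[BA ⟂ BC ⇒ -4x+10y+10=0] ∩ [|C−(5, 1)|²=464]]
   so C = (-15, -7)

C = (-15, -7)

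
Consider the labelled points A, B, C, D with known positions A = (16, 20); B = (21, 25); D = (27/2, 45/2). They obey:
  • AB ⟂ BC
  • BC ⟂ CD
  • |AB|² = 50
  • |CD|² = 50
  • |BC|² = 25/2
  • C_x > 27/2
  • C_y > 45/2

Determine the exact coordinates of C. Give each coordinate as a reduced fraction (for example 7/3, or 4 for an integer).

1. C_x = 37/2  [[AB ⟂ BC ⇒ 5x+5y-230=0] ∩ [|C−(27/2, 45/2)|²=50]]
2. C_y = 55/2  [[AB ⟂ BC ⇒ 5x+5y-230=0] ∩ [|C−(27/2, 45/2)|²=50]]
   so C = (37/2, 55/2)

C = (37/2, 55/2)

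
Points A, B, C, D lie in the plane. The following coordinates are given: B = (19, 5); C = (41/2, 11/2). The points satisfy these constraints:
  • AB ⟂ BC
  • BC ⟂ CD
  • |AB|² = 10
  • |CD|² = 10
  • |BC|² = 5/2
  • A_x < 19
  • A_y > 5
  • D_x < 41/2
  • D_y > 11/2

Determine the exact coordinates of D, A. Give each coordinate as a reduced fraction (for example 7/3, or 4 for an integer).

1. D_x = 39/2  [[BC ⟂ CD ⇒ 3/2x+1/2y-67/2=0] ∩ [|D−(41/2, 11/2)|²=10]]
2. D_y = 17/2  [[BC ⟂ CD ⇒ 3/2x+1/2y-67/2=0] ∩ [|D−(41/2, 11/2)|²=10]]
   so D = (39/2, 17/2)
3. A_x = 18  [[AB ⟂ BC ⇒ -3/2x-1/2y+31=0] ∩ [|A−(19, 5)|²=10]]
4. A_y = 8  [[AB ⟂ BC ⇒ -3/2x-1/2y+31=0] ∩ [|A−(19, 5)|²=10]]
   so A = (18, 8)

D = (39/2, 17/2)
A = (18, 8)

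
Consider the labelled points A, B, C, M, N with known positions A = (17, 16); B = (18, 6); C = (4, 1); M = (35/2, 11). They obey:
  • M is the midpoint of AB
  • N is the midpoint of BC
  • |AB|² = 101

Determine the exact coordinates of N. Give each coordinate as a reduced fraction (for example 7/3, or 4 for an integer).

1. N_x = 11  [2·N = B+C = (18, 6)+(4, 1)]
2. N_y = 7/2  [2·N = B+C = (18, 6)+(4, 1)]
   so N = (11, 7/2)

N = (11, 7/2)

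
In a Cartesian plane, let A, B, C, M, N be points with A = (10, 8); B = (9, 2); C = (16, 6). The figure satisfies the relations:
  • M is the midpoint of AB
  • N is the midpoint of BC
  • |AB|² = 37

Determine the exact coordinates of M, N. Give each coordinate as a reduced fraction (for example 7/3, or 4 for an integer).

1. M_x = 19/2  [2·M = A+B = (10, 8)+(9, 2)]
2. M_y = 5  [2·M = A+B = (10, 8)+(9, 2)]
   so M = (19/2, 5)
3. N_x = 25/2  [2·N = B+C = (9, 2)+(16, 6)]
4. N_y = 4  [2·N = B+C = (9, 2)+(16, 6)]
   so N = (25/2, 4)

M = (19/2, 5)
N = (25/2, 4)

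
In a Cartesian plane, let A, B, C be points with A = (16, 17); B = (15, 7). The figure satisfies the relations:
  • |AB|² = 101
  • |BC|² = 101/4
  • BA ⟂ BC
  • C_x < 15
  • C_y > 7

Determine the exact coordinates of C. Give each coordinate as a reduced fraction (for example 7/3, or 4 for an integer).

1. C_x = 10  [[BA ⟂ BC ⇒ 1x+10y-85=0] ∩ [|C−(15, 7)|²=101/4]]
2. C_y = 15/2  [[BA ⟂ BC ⇒ 1x+10y-85=0] ∩ [|C−(15, 7)|²=101/4]]
   so C = (10, 15/2)

C = (10, 15/2)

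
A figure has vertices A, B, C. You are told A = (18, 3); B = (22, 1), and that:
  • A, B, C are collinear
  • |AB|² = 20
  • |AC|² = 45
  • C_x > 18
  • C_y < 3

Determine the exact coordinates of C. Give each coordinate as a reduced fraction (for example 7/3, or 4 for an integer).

1. C_x = 24  [[A, B, C are collinear ⇒ 2x+4y-48=0] ∩ [|C−(18, 3)|²=45]]
2. C_y = 0  [[A, B, C are collinear ⇒ 2x+4y-48=0] ∩ [|C−(18, 3)|²=45]]
   so C = (24, 0)

C = (24, 0)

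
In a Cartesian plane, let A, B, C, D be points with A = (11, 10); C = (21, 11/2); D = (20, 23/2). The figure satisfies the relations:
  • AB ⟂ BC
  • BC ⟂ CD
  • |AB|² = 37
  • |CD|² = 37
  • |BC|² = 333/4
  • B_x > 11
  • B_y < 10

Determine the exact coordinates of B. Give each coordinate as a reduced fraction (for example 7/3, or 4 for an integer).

B = (12, 4)

1. B_x = 12  [[BC ⟂ CD ⇒ 1x-6y+12=0] ∩ [|B−(11, 10)|²=37]]
2. B_y = 4  [[BC ⟂ CD ⇒ 1x-6y+12=0] ∩ [|B−(11, 10)|²=37]]
   so B = (12, 4)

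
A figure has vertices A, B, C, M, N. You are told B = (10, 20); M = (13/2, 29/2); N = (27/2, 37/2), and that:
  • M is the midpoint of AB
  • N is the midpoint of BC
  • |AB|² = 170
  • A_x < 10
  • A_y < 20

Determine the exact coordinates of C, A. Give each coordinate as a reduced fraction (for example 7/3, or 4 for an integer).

1. A_x = 3  [A = 2·M−B = 2·(13/2, 29/2)−(10, 20)]
2. A_y = 9  [A = 2·M−B = 2·(13/2, 29/2)−(10, 20)]
   so A = (3, 9)
3. C_x = 17  [C = 2·N−B = 2·(27/2, 37/2)−(10, 20)]
4. C_y = 17  [C = 2·N−B = 2·(27/2, 37/2)−(10, 20)]
   so C = (17, 17)

C = (17, 17)
A = (3, 9)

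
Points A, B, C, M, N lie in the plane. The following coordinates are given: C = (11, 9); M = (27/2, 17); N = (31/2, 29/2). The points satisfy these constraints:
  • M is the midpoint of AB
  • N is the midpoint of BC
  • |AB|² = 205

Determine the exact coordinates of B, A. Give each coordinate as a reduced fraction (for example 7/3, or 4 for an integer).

B = (20, 20)
A = (7, 14)

1. B_x = 20  [B = 2·N−C = 2·(31/2, 29/2)−(11, 9)]
2. B_y = 20  [B = 2·N−C = 2·(31/2, 29/2)−(11, 9)]
   so B = (20, 20)
3. A_x = 7  [A = 2·M−B = 2·(27/2, 17)−(20, 20)]
4. A_y = 14  [A = 2·M−B = 2·(27/2, 17)−(20, 20)]
   so A = (7, 14)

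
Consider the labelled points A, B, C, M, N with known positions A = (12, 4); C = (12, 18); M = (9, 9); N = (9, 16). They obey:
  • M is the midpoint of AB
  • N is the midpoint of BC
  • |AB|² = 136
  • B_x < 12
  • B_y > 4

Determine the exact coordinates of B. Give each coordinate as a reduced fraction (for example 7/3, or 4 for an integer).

1. B_x = 6  [B = 2·M−A = 2·(9, 9)−(12, 4)]
2. B_y = 14  [B = 2·M−A = 2·(9, 9)−(12, 4)]
   so B = (6, 14)

B = (6, 14)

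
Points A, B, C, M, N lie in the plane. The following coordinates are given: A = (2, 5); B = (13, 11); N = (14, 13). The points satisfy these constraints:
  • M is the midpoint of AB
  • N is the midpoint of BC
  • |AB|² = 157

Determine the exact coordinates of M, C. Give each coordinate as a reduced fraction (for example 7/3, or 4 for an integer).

1. M_x = 15/2  [2·M = A+B = (2, 5)+(13, 11)]
2. M_y = 8  [2·M = A+B = (2, 5)+(13, 11)]
   so M = (15/2, 8)
3. C_x = 15  [C = 2·N−B = 2·(14, 13)−(13, 11)]
4. C_y = 15  [C = 2·N−B = 2·(14, 13)−(13, 11)]
   so C = (15, 15)

M = (15/2, 8)
C = (15, 15)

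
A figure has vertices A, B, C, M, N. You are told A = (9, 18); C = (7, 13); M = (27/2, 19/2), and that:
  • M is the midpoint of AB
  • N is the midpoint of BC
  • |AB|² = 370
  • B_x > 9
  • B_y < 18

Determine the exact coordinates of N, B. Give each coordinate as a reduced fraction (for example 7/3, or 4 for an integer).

N = (25/2, 7)
B = (18, 1)

1. B_x = 18  [B = 2·M−A = 2·(27/2, 19/2)−(9, 18)]
2. B_y = 1  [B = 2·M−A = 2·(27/2, 19/2)−(9, 18)]
   so B = (18, 1)
3. N_x = 25/2  [2·N = B+C = (18, 1)+(7, 13)]
4. N_y = 7  [2·N = B+C = (18, 1)+(7, 13)]
   so N = (25/2, 7)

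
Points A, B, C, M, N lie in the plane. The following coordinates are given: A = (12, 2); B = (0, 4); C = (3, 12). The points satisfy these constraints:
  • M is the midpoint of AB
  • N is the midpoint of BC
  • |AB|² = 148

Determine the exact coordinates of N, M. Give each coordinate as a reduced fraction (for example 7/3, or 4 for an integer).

1. M_x = 6  [2·M = A+B = (12, 2)+(0, 4)]
2. M_y = 3  [2·M = A+B = (12, 2)+(0, 4)]
   so M = (6, 3)
3. N_x = 3/2  [2·N = B+C = (0, 4)+(3, 12)]
4. N_y = 8  [2·N = B+C = (0, 4)+(3, 12)]
   so N = (3/2, 8)

N = (3/2, 8)
M = (6, 3)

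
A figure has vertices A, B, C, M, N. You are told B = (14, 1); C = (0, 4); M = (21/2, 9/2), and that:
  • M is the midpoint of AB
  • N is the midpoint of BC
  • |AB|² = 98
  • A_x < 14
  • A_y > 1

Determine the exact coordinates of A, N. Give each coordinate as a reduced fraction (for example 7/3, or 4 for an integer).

1. A_x = 7  [A = 2·M−B = 2·(21/2, 9/2)−(14, 1)]
2. A_y = 8  [A = 2·M−B = 2·(21/2, 9/2)−(14, 1)]
   so A = (7, 8)
3. N_x = 7  [2·N = B+C = (14, 1)+(0, 4)]
4. N_y = 5/2  [2·N = B+C = (14, 1)+(0, 4)]
   so N = (7, 5/2)

A = (7, 8)
N = (7, 5/2)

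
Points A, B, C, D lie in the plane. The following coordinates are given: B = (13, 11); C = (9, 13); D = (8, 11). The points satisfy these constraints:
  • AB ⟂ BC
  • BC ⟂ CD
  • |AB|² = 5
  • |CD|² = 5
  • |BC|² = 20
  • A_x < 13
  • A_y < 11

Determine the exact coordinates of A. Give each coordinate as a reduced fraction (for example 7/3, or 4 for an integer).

A = (12, 9)

1. A_x = 12  [[AB ⟂ BC ⇒ 4x-2y-30=0] ∩ [|A−(13, 11)|²=5]]
2. A_y = 9  [[AB ⟂ BC ⇒ 4x-2y-30=0] ∩ [|A−(13, 11)|²=5]]
   so A = (12, 9)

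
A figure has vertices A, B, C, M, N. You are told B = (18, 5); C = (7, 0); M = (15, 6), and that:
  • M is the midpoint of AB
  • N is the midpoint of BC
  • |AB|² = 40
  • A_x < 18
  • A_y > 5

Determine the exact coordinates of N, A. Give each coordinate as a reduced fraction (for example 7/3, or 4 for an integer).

1. A_x = 12  [A = 2·M−B = 2·(15, 6)−(18, 5)]
2. A_y = 7  [A = 2·M−B = 2·(15, 6)−(18, 5)]
   so A = (12, 7)
3. N_x = 25/2  [2·N = B+C = (18, 5)+(7, 0)]
4. N_y = 5/2  [2·N = B+C = (18, 5)+(7, 0)]
   so N = (25/2, 5/2)

N = (25/2, 5/2)
A = (12, 7)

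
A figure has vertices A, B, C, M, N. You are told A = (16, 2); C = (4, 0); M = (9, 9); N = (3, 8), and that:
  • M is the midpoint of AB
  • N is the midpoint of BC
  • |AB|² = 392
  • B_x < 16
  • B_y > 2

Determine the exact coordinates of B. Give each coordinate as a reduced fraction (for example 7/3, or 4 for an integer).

B = (2, 16)

1. B_x = 2  [B = 2·M−A = 2·(9, 9)−(16, 2)]
2. B_y = 16  [B = 2·M−A = 2·(9, 9)−(16, 2)]
   so B = (2, 16)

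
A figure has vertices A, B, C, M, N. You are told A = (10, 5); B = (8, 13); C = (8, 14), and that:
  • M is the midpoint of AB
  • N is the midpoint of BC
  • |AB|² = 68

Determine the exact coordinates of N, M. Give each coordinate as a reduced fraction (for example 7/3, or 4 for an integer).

1. M_x = 9  [2·M = A+B = (10, 5)+(8, 13)]
2. M_y = 9  [2·M = A+B = (10, 5)+(8, 13)]
   so M = (9, 9)
3. N_x = 8  [2·N = B+C = (8, 13)+(8, 14)]
4. N_y = 27/2  [2·N = B+C = (8, 13)+(8, 14)]
   so N = (8, 27/2)

N = (8, 27/2)
M = (9, 9)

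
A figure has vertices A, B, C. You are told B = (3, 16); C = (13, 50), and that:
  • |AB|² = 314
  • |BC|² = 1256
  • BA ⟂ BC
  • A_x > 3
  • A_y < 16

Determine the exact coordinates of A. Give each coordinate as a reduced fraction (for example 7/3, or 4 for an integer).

A = (20, 11)

1. A_x = 20  [[BA ⟂ BC ⇒ 10x+34y-574=0] ∩ [|A−(3, 16)|²=314]]
2. A_y = 11  [[BA ⟂ BC ⇒ 10x+34y-574=0] ∩ [|A−(3, 16)|²=314]]
   so A = (20, 11)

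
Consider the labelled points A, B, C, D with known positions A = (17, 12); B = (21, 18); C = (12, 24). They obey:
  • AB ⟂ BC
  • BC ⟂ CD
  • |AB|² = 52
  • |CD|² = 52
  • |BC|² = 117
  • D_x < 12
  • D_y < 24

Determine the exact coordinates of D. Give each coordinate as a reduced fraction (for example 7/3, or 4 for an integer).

D = (8, 18)

1. D_x = 8  [[BC ⟂ CD ⇒ -9x+6y-36=0] ∩ [|D−(12, 24)|²=52]]
2. D_y = 18  [[BC ⟂ CD ⇒ -9x+6y-36=0] ∩ [|D−(12, 24)|²=52]]
   so D = (8, 18)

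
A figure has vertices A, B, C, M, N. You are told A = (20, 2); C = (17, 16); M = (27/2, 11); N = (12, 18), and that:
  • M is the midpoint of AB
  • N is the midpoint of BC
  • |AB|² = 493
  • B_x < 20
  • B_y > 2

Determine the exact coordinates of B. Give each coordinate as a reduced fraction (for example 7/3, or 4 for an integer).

1. B_x = 7  [B = 2·M−A = 2·(27/2, 11)−(20, 2)]
2. B_y = 20  [B = 2·M−A = 2·(27/2, 11)−(20, 2)]
   so B = (7, 20)

B = (7, 20)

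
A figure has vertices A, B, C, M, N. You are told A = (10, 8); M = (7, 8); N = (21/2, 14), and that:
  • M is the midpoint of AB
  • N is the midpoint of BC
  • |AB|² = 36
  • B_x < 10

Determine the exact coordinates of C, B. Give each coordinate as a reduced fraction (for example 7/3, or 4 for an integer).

1. B_x = 4  [B = 2·M−A = 2·(7, 8)−(10, 8)]
2. B_y = 8  [B = 2·M−A = 2·(7, 8)−(10, 8)]
   so B = (4, 8)
3. C_x = 17  [C = 2·N−B = 2·(21/2, 14)−(4, 8)]
4. C_y = 20  [C = 2·N−B = 2·(21/2, 14)−(4, 8)]
   so C = (17, 20)

C = (17, 20)
B = (4, 8)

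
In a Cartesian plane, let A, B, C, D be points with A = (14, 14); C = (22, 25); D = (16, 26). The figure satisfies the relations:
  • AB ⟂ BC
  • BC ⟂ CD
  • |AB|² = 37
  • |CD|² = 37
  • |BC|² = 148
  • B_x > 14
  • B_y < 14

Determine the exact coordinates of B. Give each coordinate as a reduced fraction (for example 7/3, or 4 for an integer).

1. B_x = 20  [[BC ⟂ CD ⇒ 6x-1y-107=0] ∩ [|B−(14, 14)|²=37]]
2. B_y = 13  [[BC ⟂ CD ⇒ 6x-1y-107=0] ∩ [|B−(14, 14)|²=37]]
   so B = (20, 13)

B = (20, 13)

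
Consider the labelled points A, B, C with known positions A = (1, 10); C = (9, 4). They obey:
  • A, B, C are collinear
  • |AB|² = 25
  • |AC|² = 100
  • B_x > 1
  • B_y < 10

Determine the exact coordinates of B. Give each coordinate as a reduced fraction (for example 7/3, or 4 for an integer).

1. B_x = 5  [[A, B, C are collinear ⇒ -6x-8y+86=0] ∩ [|B−(1, 10)|²=25]]
2. B_y = 7  [[A, B, C are collinear ⇒ -6x-8y+86=0] ∩ [|B−(1, 10)|²=25]]
   so B = (5, 7)

B = (5, 7)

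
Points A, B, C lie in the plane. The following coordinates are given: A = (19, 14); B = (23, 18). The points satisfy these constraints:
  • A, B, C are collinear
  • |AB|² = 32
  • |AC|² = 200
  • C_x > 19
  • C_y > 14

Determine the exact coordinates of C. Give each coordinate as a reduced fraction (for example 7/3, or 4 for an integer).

1. C_x = 29  [[A, B, C are collinear ⇒ -4x+4y+20=0] ∩ [|C−(19, 14)|²=200]]
2. C_y = 24  [[A, B, C are collinear ⇒ -4x+4y+20=0] ∩ [|C−(19, 14)|²=200]]
   so C = (29, 24)

C = (29, 24)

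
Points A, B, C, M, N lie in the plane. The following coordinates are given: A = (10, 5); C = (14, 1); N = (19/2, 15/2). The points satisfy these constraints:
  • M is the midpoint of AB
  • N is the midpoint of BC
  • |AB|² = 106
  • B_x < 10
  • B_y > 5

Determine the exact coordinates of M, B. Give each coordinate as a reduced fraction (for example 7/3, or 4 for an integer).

M = (15/2, 19/2)
B = (5, 14)

1. B_x = 5  [B = 2·N−C = 2·(19/2, 15/2)−(14, 1)]
2. B_y = 14  [B = 2·N−C = 2·(19/2, 15/2)−(14, 1)]
   so B = (5, 14)
3. M_x = 15/2  [2·M = A+B = (10, 5)+(5, 14)]
4. M_y = 19/2  [2·M = A+B = (10, 5)+(5, 14)]
   so M = (15/2, 19/2)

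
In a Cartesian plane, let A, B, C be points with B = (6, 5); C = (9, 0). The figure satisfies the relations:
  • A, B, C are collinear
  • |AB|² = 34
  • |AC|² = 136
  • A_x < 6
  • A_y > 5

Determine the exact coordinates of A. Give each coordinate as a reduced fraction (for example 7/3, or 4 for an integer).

1. A_x = 3  [[A, B, C are collinear ⇒ 5x+3y-45=0] ∩ [|A−(6, 5)|²=34]]
2. A_y = 10  [[A, B, C are collinear ⇒ 5x+3y-45=0] ∩ [|A−(6, 5)|²=34]]
   so A = (3, 10)

A = (3, 10)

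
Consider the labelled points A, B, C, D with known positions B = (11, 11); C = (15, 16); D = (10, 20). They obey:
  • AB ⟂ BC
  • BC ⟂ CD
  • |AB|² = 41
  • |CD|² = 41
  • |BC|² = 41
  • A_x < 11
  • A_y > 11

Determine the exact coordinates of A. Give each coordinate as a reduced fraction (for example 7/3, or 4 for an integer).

A = (6, 15)

1. A_x = 6  [[AB ⟂ BC ⇒ -4x-5y+99=0] ∩ [|A−(11, 11)|²=41]]
2. A_y = 15  [[AB ⟂ BC ⇒ -4x-5y+99=0] ∩ [|A−(11, 11)|²=41]]
   so A = (6, 15)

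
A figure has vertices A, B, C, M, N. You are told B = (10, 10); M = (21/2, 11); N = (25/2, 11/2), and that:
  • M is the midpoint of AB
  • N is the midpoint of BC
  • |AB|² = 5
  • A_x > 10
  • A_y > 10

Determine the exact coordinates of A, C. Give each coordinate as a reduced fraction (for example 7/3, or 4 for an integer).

A = (11, 12)
C = (15, 1)

1. A_x = 11  [A = 2·M−B = 2·(21/2, 11)−(10, 10)]
2. A_y = 12  [A = 2·M−B = 2·(21/2, 11)−(10, 10)]
   so A = (11, 12)
3. C_x = 15  [C = 2·N−B = 2·(25/2, 11/2)−(10, 10)]
4. C_y = 1  [C = 2·N−B = 2·(25/2, 11/2)−(10, 10)]
   so C = (15, 1)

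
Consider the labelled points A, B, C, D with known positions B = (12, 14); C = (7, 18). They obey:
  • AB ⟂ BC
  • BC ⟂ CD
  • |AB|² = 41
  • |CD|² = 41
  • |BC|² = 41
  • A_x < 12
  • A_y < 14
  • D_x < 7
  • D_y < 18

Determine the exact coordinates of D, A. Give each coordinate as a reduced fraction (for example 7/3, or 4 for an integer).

1. D_x = 3  [[BC ⟂ CD ⇒ -5x+4y-37=0] ∩ [|D−(7, 18)|²=41]]
2. D_y = 13  [[BC ⟂ CD ⇒ -5x+4y-37=0] ∩ [|D−(7, 18)|²=41]]
   so D = (3, 13)
3. A_x = 8  [[AB ⟂ BC ⇒ 5x-4y-4=0] ∩ [|A−(12, 14)|²=41]]
4. A_y = 9  [[AB ⟂ BC ⇒ 5x-4y-4=0] ∩ [|A−(12, 14)|²=41]]
   so A = (8, 9)

D = (3, 13)
A = (8, 9)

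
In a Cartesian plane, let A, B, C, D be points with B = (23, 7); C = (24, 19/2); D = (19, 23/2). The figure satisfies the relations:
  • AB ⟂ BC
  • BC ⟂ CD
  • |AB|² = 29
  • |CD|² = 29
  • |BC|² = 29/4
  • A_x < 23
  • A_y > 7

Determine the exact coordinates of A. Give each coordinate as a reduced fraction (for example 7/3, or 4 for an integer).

A = (18, 9)

1. A_x = 18  [[AB ⟂ BC ⇒ -1x-5/2y+81/2=0] ∩ [|A−(23, 7)|²=29]]
2. A_y = 9  [[AB ⟂ BC ⇒ -1x-5/2y+81/2=0] ∩ [|A−(23, 7)|²=29]]
   so A = (18, 9)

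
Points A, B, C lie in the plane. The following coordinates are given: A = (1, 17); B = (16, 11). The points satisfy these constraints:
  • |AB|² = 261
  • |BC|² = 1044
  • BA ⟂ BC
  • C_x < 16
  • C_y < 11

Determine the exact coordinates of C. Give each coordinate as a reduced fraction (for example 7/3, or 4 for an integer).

C = (4, -19)

1. C_x = 4  [[BA ⟂ BC ⇒ -15x+6y+174=0] ∩ [|C−(16, 11)|²=1044]]
2. C_y = -19  [[BA ⟂ BC ⇒ -15x+6y+174=0] ∩ [|C−(16, 11)|²=1044]]
   so C = (4, -19)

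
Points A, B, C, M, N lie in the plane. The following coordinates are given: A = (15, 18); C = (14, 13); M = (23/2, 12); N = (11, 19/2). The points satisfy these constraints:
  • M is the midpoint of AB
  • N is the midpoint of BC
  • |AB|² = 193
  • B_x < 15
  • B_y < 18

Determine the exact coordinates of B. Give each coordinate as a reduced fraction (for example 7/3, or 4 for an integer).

1. B_x = 8  [B = 2·M−A = 2·(23/2, 12)−(15, 18)]
2. B_y = 6  [B = 2·M−A = 2·(23/2, 12)−(15, 18)]
   so B = (8, 6)

B = (8, 6)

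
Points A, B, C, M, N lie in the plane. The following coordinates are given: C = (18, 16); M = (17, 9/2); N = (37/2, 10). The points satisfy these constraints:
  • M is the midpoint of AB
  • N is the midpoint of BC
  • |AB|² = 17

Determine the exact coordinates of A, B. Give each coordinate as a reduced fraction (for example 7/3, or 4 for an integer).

A = (15, 5)
B = (19, 4)

1. B_x = 19  [B = 2·N−C = 2·(37/2, 10)−(18, 16)]
2. B_y = 4  [B = 2·N−C = 2·(37/2, 10)−(18, 16)]
   so B = (19, 4)
3. A_x = 15  [A = 2·M−B = 2·(17, 9/2)−(19, 4)]
4. A_y = 5  [A = 2·M−B = 2·(17, 9/2)−(19, 4)]
   so A = (15, 5)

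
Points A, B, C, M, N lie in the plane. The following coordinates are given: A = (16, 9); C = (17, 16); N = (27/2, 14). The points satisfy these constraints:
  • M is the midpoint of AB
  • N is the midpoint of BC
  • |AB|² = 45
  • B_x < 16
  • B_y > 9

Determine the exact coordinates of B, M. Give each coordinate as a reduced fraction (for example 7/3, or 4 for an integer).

1. B_x = 10  [B = 2·N−C = 2·(27/2, 14)−(17, 16)]
2. B_y = 12  [B = 2·N−C = 2·(27/2, 14)−(17, 16)]
   so B = (10, 12)
3. M_x = 13  [2·M = A+B = (16, 9)+(10, 12)]
4. M_y = 21/2  [2·M = A+B = (16, 9)+(10, 12)]
   so M = (13, 21/2)

B = (10, 12)
M = (13, 21/2)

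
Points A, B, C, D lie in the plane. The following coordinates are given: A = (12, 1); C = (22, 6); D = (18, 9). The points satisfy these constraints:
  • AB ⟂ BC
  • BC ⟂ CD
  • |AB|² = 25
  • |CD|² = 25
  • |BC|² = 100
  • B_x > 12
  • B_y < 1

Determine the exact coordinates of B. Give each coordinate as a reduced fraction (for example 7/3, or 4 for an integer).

B = (16, -2)

1. B_x = 16  [[BC ⟂ CD ⇒ 4x-3y-70=0] ∩ [|B−(12, 1)|²=25]]
2. B_y = -2  [[BC ⟂ CD ⇒ 4x-3y-70=0] ∩ [|B−(12, 1)|²=25]]
   so B = (16, -2)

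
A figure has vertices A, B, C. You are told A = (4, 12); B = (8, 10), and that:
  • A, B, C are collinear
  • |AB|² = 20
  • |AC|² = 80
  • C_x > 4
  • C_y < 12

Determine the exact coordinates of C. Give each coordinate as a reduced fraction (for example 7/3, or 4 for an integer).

C = (12, 8)

1. C_x = 12  [[A, B, C are collinear ⇒ 2x+4y-56=0] ∩ [|C−(4, 12)|²=80]]
2. C_y = 8  [[A, B, C are collinear ⇒ 2x+4y-56=0] ∩ [|C−(4, 12)|²=80]]
   so C = (12, 8)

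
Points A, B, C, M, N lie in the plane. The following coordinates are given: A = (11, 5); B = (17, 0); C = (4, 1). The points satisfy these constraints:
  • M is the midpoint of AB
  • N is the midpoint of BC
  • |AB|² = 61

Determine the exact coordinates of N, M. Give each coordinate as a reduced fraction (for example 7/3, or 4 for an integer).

1. M_x = 14  [2·M = A+B = (11, 5)+(17, 0)]
2. M_y = 5/2  [2·M = A+B = (11, 5)+(17, 0)]
   so M = (14, 5/2)
3. N_x = 21/2  [2·N = B+C = (17, 0)+(4, 1)]
4. N_y = 1/2  [2·N = B+C = (17, 0)+(4, 1)]
   so N = (21/2, 1/2)

N = (21/2, 1/2)
M = (14, 5/2)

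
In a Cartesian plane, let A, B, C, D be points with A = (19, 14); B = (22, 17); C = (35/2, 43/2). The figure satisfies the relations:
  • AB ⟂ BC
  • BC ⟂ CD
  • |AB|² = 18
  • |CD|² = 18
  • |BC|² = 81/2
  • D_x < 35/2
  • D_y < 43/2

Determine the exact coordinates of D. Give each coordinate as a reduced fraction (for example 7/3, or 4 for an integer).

1. D_x = 29/2  [[BC ⟂ CD ⇒ -9/2x+9/2y-18=0] ∩ [|D−(35/2, 43/2)|²=18]]
2. D_y = 37/2  [[BC ⟂ CD ⇒ -9/2x+9/2y-18=0] ∩ [|D−(35/2, 43/2)|²=18]]
   so D = (29/2, 37/2)

D = (29/2, 37/2)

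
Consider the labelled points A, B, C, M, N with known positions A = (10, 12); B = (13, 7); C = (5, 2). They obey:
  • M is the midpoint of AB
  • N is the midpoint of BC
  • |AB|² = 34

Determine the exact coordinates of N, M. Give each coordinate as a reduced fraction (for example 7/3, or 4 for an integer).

1. M_x = 23/2  [2·M = A+B = (10, 12)+(13, 7)]
2. M_y = 19/2  [2·M = A+B = (10, 12)+(13, 7)]
   so M = (23/2, 19/2)
3. N_x = 9  [2·N = B+C = (13, 7)+(5, 2)]
4. N_y = 9/2  [2·N = B+C = (13, 7)+(5, 2)]
   so N = (9, 9/2)

N = (9, 9/2)
M = (23/2, 19/2)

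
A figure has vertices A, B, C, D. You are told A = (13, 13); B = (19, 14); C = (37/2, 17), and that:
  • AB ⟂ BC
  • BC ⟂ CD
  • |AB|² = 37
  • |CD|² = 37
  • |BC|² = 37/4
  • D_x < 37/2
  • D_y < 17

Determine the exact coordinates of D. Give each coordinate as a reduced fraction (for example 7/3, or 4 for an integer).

D = (25/2, 16)

1. D_x = 25/2  [[BC ⟂ CD ⇒ -1/2x+3y-167/4=0] ∩ [|D−(37/2, 17)|²=37]]
2. D_y = 16  [[BC ⟂ CD ⇒ -1/2x+3y-167/4=0] ∩ [|D−(37/2, 17)|²=37]]
   so D = (25/2, 16)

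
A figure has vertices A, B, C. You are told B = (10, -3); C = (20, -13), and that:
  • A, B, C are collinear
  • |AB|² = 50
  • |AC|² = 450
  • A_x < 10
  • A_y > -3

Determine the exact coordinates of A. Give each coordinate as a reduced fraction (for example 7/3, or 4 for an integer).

A = (5, 2)

1. A_x = 5  [[A, B, C are collinear ⇒ 10x+10y-70=0] ∩ [|A−(10, -3)|²=50]]
2. A_y = 2  [[A, B, C are collinear ⇒ 10x+10y-70=0] ∩ [|A−(10, -3)|²=50]]
   so A = (5, 2)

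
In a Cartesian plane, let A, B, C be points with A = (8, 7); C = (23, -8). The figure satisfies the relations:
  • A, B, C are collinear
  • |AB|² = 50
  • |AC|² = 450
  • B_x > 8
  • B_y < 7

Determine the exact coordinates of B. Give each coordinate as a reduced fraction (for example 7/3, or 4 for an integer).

1. B_x = 13  [[A, B, C are collinear ⇒ -15x-15y+225=0] ∩ [|B−(8, 7)|²=50]]
2. B_y = 2  [[A, B, C are collinear ⇒ -15x-15y+225=0] ∩ [|B−(8, 7)|²=50]]
   so B = (13, 2)

B = (13, 2)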